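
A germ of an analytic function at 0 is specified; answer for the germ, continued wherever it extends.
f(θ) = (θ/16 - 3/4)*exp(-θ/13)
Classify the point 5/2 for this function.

There is no denominator, hence no pole anywhere.
The factor exp(-θ/13) is entire.
So the germ continues analytically to 5/2.

The point is a regular point.


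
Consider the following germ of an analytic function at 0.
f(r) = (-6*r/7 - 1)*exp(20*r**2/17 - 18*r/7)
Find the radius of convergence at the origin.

The radius of convergence is infinite.

The factor exp(20*r**2/17 - 18*r/7) is entire and contributes no finite singular point.
The polynomial part has no poles.
No finite singular points: the Taylor series at 0 converges everywhere.


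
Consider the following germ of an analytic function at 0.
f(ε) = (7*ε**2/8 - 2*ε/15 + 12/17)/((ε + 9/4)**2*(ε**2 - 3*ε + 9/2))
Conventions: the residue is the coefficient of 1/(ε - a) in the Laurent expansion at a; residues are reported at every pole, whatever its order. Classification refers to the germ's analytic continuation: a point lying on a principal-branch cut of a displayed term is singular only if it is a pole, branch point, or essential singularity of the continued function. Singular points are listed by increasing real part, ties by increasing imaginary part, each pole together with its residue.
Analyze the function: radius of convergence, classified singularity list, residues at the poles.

Denominator factor (ε**2 - 3*ε + 9/2): discriminant -9, complex-conjugate roots (3/2) + (3/2)*i and (3/2) - (3/2)*i; poles of order 1, moduli (3/2)*sqrt(2) and (3/2)*sqrt(2).
Denominator factor (ε + 9/4)^2: pole of order 2 at -9/4, modulus 9/4.
The radius of convergence is the smallest modulus among the singular points: (3/2)*sqrt(2).
At the order-2 pole -9/4 set g(ε) = (ε - (-9/4))^2*f(ε) = (7*ε**2/8 - 2*ε/15 + 12/17)/(ε**2 - 3*ε + 9/2).
Order-2 pole: residue = g'(a); g'(-9/4) = -185966/1930095, so the residue is -185966/1930095.
The factor ε**2 - 3*ε + 9/2 splits as (ε - a)(ε - a') with a = (3/2) - (3/2)*i, a' = (3/2) + (3/2)*i. At the order-1 pole a set g(ε) = (ε - a)*f(ε) = [(7*ε**2/8 - 2*ε/15 + 12/17)/(ε + 9/4)**2] / (ε - a').
Simple pole: residue = g(a) at a = (3/2) - (3/2)*i, which is (92983/1930095) + (116108/1930095)*i.
The factor ε**2 - 3*ε + 9/2 splits as (ε - a)(ε - a') with a = (3/2) + (3/2)*i, a' = (3/2) - (3/2)*i. At the order-1 pole a set g(ε) = (ε - a)*f(ε) = [(7*ε**2/8 - 2*ε/15 + 12/17)/(ε + 9/4)**2] / (ε - a').
Simple pole: residue = g(a) at a = (3/2) + (3/2)*i, which is (92983/1930095) - (116108/1930095)*i.
List the singular points by increasing real part (a conjugate pair: the negative imaginary part first).

Radius of convergence at 0: (3/2)*sqrt(2).
At -9/4: a pole of order 2; residue -185966/1930095.
At (3/2) - (3/2)*i: a pole of order 1; residue (92983/1930095) + (116108/1930095)*i.
At (3/2) + (3/2)*i: a pole of order 1; residue (92983/1930095) - (116108/1930095)*i.


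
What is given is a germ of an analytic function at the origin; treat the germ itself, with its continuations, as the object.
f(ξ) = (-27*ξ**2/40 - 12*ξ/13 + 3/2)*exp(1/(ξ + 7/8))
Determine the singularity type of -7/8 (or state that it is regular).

The exponent 1/(ξ - (-7/8)) has a pole at -7/8, so exp(1/(ξ - (-7/8))) takes every nonzero value near it: an essential singularity (not a pole of any order).

The point is an essential singularity.


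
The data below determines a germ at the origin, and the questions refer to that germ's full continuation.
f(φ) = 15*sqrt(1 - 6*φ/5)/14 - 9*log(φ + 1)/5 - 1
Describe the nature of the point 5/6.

The term (15/14)*sqrt(1 - φ/(5/6)) has argument 1 - 5/6/(5/6) = 0 at 5/6: a square-root (algebraic, two-sheeted) branch point; the remaining terms are analytic or single-valued there.

The point is an algebraic (square-root) branch point.


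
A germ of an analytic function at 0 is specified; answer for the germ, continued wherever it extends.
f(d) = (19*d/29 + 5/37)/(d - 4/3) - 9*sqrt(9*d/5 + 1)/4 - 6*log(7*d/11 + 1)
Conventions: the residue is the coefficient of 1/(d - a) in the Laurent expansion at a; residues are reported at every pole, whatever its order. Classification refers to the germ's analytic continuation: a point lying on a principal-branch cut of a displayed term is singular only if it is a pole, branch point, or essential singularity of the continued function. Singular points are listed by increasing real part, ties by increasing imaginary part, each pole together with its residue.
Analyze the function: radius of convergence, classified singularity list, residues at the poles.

Denominator factor (d - 4/3): pole of order 1 at 4/3, modulus 4/3.
Branch term (-9/4)*sqrt(1 - d/(-5/9)): its argument vanishes at d = -5/9, a square-root branch point, modulus 5/9.
Branch term (-6)*log(1 - d/(-11/7)): its argument vanishes at d = -11/7, a logarithmic branch point, modulus 11/7.
The radius of convergence is the smallest modulus among the singular points: 5/9.
The branch terms are analytic at 4/3 and contribute nothing to the residue; only the rational part matters.
At the order-1 pole 4/3 set g(d) = (d - (4/3))*(rational part) = 19*d/29 + 5/37.
Simple pole: residue = g(a) at a = 4/3, which is 3247/3219.
List the singular points by increasing real part (a conjugate pair: the negative imaginary part first).

Radius of convergence at 0: 5/9.
At -11/7: a logarithmic branch point.
At -5/9: an algebraic (square-root) branch point.
At 4/3: a pole of order 1; residue 3247/3219.


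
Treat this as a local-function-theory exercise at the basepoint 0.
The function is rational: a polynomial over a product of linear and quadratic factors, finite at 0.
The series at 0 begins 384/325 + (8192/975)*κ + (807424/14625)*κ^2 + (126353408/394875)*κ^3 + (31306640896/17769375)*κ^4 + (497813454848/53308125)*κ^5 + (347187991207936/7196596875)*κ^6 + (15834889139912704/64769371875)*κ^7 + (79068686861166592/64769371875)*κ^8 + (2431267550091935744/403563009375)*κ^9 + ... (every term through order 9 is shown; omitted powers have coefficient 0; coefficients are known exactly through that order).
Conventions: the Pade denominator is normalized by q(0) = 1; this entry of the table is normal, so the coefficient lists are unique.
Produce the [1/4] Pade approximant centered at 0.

The Pade approximant has numerator coefficients [384/325, 4644864/2047825]; denominator coefficients [1, -294400/56709, -25032124/2551905, 784640/18903, 994885924/12759525].

Taylor coefficients needed (read off): a_0 = 384/325, a_1 = 8192/975, a_2 = 807424/14625, a_3 = 126353408/394875, a_4 = 31306640896/17769375, a_5 = 497813454848/53308125.
Write the denominator as Q(κ) = 1 + q1*κ + q2*κ^2 + q3*κ^3 + q4*κ^4. Requiring Q*f - P = O(κ^6) with deg P <= 1 kills the coefficients of κ^2..κ^5 in Q*f:
  κ^2: a_2 + q1*a_1 + q2*a_0 = 0, i.e. 807424/14625 + (8192/975)*q1 + (384/325)*q2 = 0.
  κ^3: a_3 + q1*a_2 + q2*a_1 + q3*a_0 = 0, i.e. 126353408/394875 + (807424/14625)*q1 + (8192/975)*q2 + (384/325)*q3 = 0.
  κ^4: a_4 + q1*a_3 + q2*a_2 + q3*a_1 + q4*a_0 = 0, i.e. 31306640896/17769375 + (126353408/394875)*q1 + (807424/14625)*q2 + (8192/975)*q3 + (384/325)*q4 = 0.
  κ^5: a_5 + q1*a_4 + q2*a_3 + q3*a_2 + q4*a_1 = 0, i.e. 497813454848/53308125 + (31306640896/17769375)*q1 + (126353408/394875)*q2 + (807424/14625)*q3 + (8192/975)*q4 = 0.
Solving this linear system: q1 = -294400/56709, q2 = -25032124/2551905, q3 = 784640/18903, q4 = 994885924/12759525.
The numerator is Q*f truncated at degree 1: P0 = a_0 = 384/325; P1 = a_1 + q1*a_0 = 4644864/2047825.


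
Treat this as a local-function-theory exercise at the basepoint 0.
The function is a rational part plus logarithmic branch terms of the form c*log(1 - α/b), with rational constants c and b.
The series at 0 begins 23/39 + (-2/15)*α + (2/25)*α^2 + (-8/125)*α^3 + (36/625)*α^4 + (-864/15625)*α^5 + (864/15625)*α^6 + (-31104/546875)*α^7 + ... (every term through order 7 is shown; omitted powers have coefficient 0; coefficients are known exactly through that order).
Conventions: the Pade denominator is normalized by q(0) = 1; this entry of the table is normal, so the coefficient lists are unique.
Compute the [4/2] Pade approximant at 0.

The Pade approximant has numerator coefficients [23/39, 158/195, 1006/4875, -8/625, 4/3125]; denominator coefficients [1, 8/5, 72/125].

Taylor coefficients needed (read off): a_0 = 23/39, a_1 = -2/15, a_2 = 2/25, a_3 = -8/125, a_4 = 36/625, a_5 = -864/15625, a_6 = 864/15625.
Write the denominator as Q(α) = 1 + q1*α + q2*α^2. Requiring Q*f - P = O(α^7) with deg P <= 4 kills the coefficients of α^5..α^6 in Q*f:
  α^5: a_5 + q1*a_4 + q2*a_3 = 0, i.e. -864/15625 + (36/625)*q1 + (-8/125)*q2 = 0.
  α^6: a_6 + q1*a_5 + q2*a_4 = 0, i.e. 864/15625 + (-864/15625)*q1 + (36/625)*q2 = 0.
Solving this linear system: q1 = 8/5, q2 = 72/125.
The numerator is Q*f truncated at degree 4: P0 = a_0 = 23/39; P1 = a_1 + q1*a_0 = 158/195; P2 = a_2 + q1*a_1 + q2*a_0 = 1006/4875; P3 = a_3 + q1*a_2 + q2*a_1 = -8/625; P4 = a_4 + q1*a_3 + q2*a_2 = 4/3125.


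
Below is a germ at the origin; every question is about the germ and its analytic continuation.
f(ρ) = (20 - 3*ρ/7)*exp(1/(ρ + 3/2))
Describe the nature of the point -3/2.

The point is an essential singularity.

The exponent 1/(ρ - (-3/2)) has a pole at -3/2, so exp(1/(ρ - (-3/2))) takes every nonzero value near it: an essential singularity (not a pole of any order).


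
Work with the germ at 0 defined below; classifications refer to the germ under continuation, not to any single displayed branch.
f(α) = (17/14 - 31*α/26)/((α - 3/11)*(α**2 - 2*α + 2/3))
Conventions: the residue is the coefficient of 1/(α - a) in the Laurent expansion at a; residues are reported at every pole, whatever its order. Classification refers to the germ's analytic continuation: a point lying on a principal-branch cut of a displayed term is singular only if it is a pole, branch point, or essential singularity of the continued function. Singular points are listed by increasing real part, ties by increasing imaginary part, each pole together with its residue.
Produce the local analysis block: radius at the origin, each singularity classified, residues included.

Radius of convergence at 0: 3/11.
At 3/11: a pole of order 1; residue 29370/6461.
At 1 - (1/3)*sqrt(3): a pole of order 1; residue -14685/6461 - (2101/1988)*sqrt(3).
At 1 + (1/3)*sqrt(3): a pole of order 1; residue -14685/6461 + (2101/1988)*sqrt(3).


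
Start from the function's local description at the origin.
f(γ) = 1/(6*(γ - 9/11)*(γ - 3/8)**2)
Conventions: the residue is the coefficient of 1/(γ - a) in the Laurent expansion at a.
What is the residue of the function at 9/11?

The residue is 3872/4563.

At the order-1 pole 9/11 set g(γ) = (γ - (9/11))*f(γ) = 1/(6*(γ - 3/8)**2).
Simple pole: residue = g(a) at a = 9/11, which is 3872/4563.


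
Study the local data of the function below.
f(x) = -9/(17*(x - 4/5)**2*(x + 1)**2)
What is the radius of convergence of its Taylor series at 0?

Denominator factor (x + 1)^2: pole of order 2 at -1, modulus 1.
Denominator factor (x - 4/5)^2: pole of order 2 at 4/5, modulus 4/5.
The radius of convergence is the smallest modulus among the singular points: 4/5.

The radius of convergence is 4/5.


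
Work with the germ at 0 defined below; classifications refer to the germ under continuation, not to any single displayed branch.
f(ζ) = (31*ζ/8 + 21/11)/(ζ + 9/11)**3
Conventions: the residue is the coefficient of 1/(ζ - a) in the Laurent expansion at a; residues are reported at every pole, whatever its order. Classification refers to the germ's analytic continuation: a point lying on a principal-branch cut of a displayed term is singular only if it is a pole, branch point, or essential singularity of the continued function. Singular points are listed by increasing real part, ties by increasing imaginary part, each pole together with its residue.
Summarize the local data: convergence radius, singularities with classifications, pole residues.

Denominator factor (ζ + 9/11)^3: pole of order 3 at -9/11, modulus 9/11.
The radius of convergence is the smallest modulus among the singular points: 9/11.
At the order-3 pole -9/11 set g(ζ) = (ζ - (-9/11))^3*f(ζ) = 31*ζ/8 + 21/11.
Order-3 pole: residue = g''(a)/2; g''(-9/11) = 0, so the residue is 0.

Radius of convergence at 0: 9/11.
At -9/11: a pole of order 3; residue 0.


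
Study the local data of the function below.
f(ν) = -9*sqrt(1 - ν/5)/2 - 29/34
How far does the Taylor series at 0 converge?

The radius of convergence is 5.

Branch term (-9/2)*sqrt(1 - ν/(5)): its argument vanishes at ν = 5, a square-root branch point, modulus 5.
The radius of convergence is the smallest modulus among the singular points: 5.


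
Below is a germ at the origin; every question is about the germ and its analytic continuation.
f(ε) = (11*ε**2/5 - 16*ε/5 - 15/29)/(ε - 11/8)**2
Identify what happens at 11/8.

The point is a pole of order 2.

The denominator factor ε - 11/8 vanishes at 11/8 and appears to the power 2; the numerator there equals -7033/9280, nonzero, and no other factor vanishes.
Hence a pole whose order is the multiplicity, 2.


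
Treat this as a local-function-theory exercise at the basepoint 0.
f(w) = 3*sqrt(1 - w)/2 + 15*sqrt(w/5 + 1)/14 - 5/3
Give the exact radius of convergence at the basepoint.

The radius of convergence is 1.

Branch term (15/14)*sqrt(1 - w/(-5)): its argument vanishes at w = -5, a square-root branch point, modulus 5.
Branch term (3/2)*sqrt(1 - w/(1)): its argument vanishes at w = 1, a square-root branch point, modulus 1.
The radius of convergence is the smallest modulus among the singular points: 1.


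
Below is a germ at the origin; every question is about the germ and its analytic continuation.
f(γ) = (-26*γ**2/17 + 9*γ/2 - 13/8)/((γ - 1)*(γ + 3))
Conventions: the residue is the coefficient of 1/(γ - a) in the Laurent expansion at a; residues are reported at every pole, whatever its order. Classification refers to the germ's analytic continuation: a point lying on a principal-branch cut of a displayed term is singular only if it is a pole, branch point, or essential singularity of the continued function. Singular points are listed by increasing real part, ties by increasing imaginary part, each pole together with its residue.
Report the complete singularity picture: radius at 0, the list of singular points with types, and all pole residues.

Radius of convergence at 0: 1.
At -3: a pole of order 1; residue 3929/544.
At 1: a pole of order 1; residue 183/544.

Denominator factor (γ + 3): pole of order 1 at -3, modulus 3.
Denominator factor (γ - 1): pole of order 1 at 1, modulus 1.
The radius of convergence is the smallest modulus among the singular points: 1.
At the order-1 pole -3 set g(γ) = (γ - (-3))*f(γ) = (-26*γ**2/17 + 9*γ/2 - 13/8)/(γ - 1).
Simple pole: residue = g(a) at a = -3, which is 3929/544.
At the order-1 pole 1 set g(γ) = (γ - (1))*f(γ) = (-26*γ**2/17 + 9*γ/2 - 13/8)/(γ + 3).
Simple pole: residue = g(a) at a = 1, which is 183/544.
List the singular points by increasing real part (a conjugate pair: the negative imaginary part first).


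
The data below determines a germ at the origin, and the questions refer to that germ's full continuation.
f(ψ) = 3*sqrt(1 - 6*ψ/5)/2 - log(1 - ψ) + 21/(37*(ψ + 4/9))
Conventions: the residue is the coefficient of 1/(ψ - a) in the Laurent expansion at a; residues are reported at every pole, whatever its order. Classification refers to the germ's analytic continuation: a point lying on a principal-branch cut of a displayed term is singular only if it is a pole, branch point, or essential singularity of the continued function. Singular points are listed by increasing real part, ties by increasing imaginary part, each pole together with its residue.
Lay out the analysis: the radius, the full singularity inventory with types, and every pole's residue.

Radius of convergence at 0: 4/9.
At -4/9: a pole of order 1; residue 21/37.
At 5/6: an algebraic (square-root) branch point.
At 1: a logarithmic branch point.

Denominator factor (ψ + 4/9): pole of order 1 at -4/9, modulus 4/9.
Branch term (-1)*log(1 - ψ/(1)): its argument vanishes at ψ = 1, a logarithmic branch point, modulus 1.
Branch term (3/2)*sqrt(1 - ψ/(5/6)): its argument vanishes at ψ = 5/6, a square-root branch point, modulus 5/6.
The radius of convergence is the smallest modulus among the singular points: 4/9.
The branch terms are analytic at -4/9 and contribute nothing to the residue; only the rational part matters.
At the order-1 pole -4/9 set g(ψ) = (ψ - (-4/9))*(rational part) = 21/37.
Simple pole: residue = g(a) at a = -4/9, which is 21/37.
List the singular points by increasing real part (a conjugate pair: the negative imaginary part first).


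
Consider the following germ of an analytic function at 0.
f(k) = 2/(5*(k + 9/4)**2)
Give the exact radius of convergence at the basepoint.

Denominator factor (k + 9/4)^2: pole of order 2 at -9/4, modulus 9/4.
The radius of convergence is the smallest modulus among the singular points: 9/4.

The radius of convergence is 9/4.


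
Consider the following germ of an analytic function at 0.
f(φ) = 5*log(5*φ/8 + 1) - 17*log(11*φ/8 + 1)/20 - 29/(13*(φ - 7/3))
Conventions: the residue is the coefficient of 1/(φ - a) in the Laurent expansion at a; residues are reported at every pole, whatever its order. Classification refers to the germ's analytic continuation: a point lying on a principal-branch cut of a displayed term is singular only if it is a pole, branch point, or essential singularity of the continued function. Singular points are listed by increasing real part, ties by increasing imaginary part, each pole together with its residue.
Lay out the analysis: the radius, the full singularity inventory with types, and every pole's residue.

Radius of convergence at 0: 8/11.
At -8/5: a logarithmic branch point.
At -8/11: a logarithmic branch point.
At 7/3: a pole of order 1; residue -29/13.

Denominator factor (φ - 7/3): pole of order 1 at 7/3, modulus 7/3.
Branch term (-17/20)*log(1 - φ/(-8/11)): its argument vanishes at φ = -8/11, a logarithmic branch point, modulus 8/11.
Branch term (5)*log(1 - φ/(-8/5)): its argument vanishes at φ = -8/5, a logarithmic branch point, modulus 8/5.
The radius of convergence is the smallest modulus among the singular points: 8/11.
The branch terms are analytic at 7/3 and contribute nothing to the residue; only the rational part matters.
At the order-1 pole 7/3 set g(φ) = (φ - (7/3))*(rational part) = -29/13.
Simple pole: residue = g(a) at a = 7/3, which is -29/13.
List the singular points by increasing real part (a conjugate pair: the negative imaginary part first).


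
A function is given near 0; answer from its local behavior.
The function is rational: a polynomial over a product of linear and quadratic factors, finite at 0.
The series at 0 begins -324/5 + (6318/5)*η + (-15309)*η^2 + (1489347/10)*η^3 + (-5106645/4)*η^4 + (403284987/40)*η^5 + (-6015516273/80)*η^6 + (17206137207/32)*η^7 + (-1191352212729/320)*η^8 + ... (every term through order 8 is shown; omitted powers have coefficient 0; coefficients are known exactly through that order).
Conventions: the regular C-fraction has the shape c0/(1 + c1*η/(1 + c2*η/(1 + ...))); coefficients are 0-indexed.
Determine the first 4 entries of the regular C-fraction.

The regular C-fraction coefficients are [-324/5, 39/2, -96/13, 1629/416].

Taylor coefficients (read off): a_0 = -324/5, a_1 = 6318/5, a_2 = -15309, a_3 = 1489347/10.
c0 = a_0 = -324/5. Peel one level at a time: if S = 1 + c*η/S' with S'(0) = 1, then c is the η-coefficient of S and S' = c*η/(S - 1).
S_1 = c0/f = 1 + (39/2)*η + (144)*η^2 + ...; c1 = 39/2.
S_2 = c1*η/(S_1 - 1) = 1 + (-96/13)*η + (4887/169)*η^2 + ...; c2 = -96/13.
S_3 = c2*η/(S_2 - 1) = 1 + (1629/416)*η + ...; c3 = 1629/416.


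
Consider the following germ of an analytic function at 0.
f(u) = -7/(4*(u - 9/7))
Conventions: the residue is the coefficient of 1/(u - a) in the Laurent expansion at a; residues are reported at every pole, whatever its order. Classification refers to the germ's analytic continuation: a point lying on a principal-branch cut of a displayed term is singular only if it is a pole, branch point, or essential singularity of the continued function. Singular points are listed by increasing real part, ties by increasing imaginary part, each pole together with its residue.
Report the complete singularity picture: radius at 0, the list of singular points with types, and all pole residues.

Denominator factor (u - 9/7): pole of order 1 at 9/7, modulus 9/7.
The radius of convergence is the smallest modulus among the singular points: 9/7.
At the order-1 pole 9/7 set g(u) = (u - (9/7))*f(u) = -7/4.
Simple pole: residue = g(a) at a = 9/7, which is -7/4.

Radius of convergence at 0: 9/7.
At 9/7: a pole of order 1; residue -7/4.


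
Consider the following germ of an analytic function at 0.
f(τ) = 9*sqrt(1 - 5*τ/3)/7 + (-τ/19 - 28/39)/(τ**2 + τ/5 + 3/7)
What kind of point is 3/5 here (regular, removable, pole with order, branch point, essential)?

The term (9/7)*sqrt(1 - τ/(3/5)) has argument 1 - 3/5/(3/5) = 0 at 3/5: a square-root (algebraic, two-sheeted) branch point; the remaining terms are analytic or single-valued there.

The point is an algebraic (square-root) branch point.


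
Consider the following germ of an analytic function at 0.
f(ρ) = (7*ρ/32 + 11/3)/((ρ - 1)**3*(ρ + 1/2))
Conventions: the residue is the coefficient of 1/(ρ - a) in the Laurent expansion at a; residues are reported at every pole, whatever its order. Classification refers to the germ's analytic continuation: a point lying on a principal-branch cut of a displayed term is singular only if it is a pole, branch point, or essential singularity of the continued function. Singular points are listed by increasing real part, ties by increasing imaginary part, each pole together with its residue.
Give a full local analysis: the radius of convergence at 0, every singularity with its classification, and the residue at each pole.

Denominator factor (ρ - 1)^3: pole of order 3 at 1, modulus 1.
Denominator factor (ρ + 1/2): pole of order 1 at -1/2, modulus 1/2.
The radius of convergence is the smallest modulus among the singular points: 1/2.
At the order-1 pole -1/2 set g(ρ) = (ρ - (-1/2))*f(ρ) = (7*ρ/32 + 11/3)/(ρ - 1)**3.
Simple pole: residue = g(a) at a = -1/2, which is -683/648.
At the order-3 pole 1 set g(ρ) = (ρ - (1))^3*f(ρ) = (7*ρ/32 + 11/3)/(ρ + 1/2).
Order-3 pole: residue = g''(a)/2; g''(1) = 683/324, so the residue is 683/648.
List the singular points by increasing real part (a conjugate pair: the negative imaginary part first).

Radius of convergence at 0: 1/2.
At -1/2: a pole of order 1; residue -683/648.
At 1: a pole of order 3; residue 683/648.


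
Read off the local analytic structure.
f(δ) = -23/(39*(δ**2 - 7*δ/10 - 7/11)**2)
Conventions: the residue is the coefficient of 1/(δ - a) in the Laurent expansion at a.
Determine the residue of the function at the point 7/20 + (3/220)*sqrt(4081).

The factor δ**2 - 7*δ/10 - 7/11 splits as (δ - a)(δ - a') with a = 7/20 + (3/220)*sqrt(4081), a' = 7/20 - (3/220)*sqrt(4081). At the order-2 pole a set g(δ) = (δ - a)^2*f(δ) = [-23/39] / (δ - a')^2.
Order-2 pole: residue = g'(a); g'(7/20 + (3/220)*sqrt(4081)) = (506000/144935973)*sqrt(4081), so the residue is (506000/144935973)*sqrt(4081).

The residue is (506000/144935973)*sqrt(4081).


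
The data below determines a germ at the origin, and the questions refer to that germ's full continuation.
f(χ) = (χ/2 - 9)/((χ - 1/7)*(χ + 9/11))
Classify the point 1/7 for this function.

The point is a pole of order 1.

The denominator factor χ - 1/7 vanishes at 1/7 and appears to the power 1; the numerator there equals -125/14, nonzero, and no other factor vanishes.
Hence a pole whose order is the multiplicity, 1.


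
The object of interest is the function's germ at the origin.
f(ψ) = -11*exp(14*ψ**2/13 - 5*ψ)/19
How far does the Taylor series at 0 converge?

The factor exp(14*ψ**2/13 - 5*ψ) is entire and contributes no finite singular point.
The polynomial part has no poles.
No finite singular points: the Taylor series at 0 converges everywhere.

The radius of convergence is infinite.


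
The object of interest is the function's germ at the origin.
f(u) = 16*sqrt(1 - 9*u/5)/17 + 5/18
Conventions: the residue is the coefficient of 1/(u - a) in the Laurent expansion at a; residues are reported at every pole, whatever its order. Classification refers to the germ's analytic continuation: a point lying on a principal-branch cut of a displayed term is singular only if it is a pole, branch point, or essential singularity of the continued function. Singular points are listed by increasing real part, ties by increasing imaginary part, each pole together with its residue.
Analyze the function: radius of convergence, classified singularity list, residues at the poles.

Radius of convergence at 0: 5/9.
At 5/9: an algebraic (square-root) branch point.

Branch term (16/17)*sqrt(1 - u/(5/9)): its argument vanishes at u = 5/9, a square-root branch point, modulus 5/9.
The radius of convergence is the smallest modulus among the singular points: 5/9.


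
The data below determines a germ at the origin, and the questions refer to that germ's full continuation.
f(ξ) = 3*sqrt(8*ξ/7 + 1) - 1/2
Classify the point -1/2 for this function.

There is no denominator, hence no pole anywhere.
Branch term sqrt(1 - ξ/(-7/8)): argument at -1/2 is 3/7, nonzero, so -1/2 is not its branch point (a point on a principal cut is still regular for the continued germ).
So the germ continues analytically to -1/2.

The point is a regular point.


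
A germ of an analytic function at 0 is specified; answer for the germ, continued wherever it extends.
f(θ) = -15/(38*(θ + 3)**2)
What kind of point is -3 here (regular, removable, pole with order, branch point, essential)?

The denominator factor θ + 3 vanishes at -3 and appears to the power 2; the numerator there equals -15/38, nonzero, and no other factor vanishes.
Hence a pole whose order is the multiplicity, 2.

The point is a pole of order 2.


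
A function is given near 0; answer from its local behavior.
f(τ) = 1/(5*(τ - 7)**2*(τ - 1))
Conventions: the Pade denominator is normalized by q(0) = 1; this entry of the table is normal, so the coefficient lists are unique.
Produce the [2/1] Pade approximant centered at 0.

Taylor coefficients needed (expand at 0): a_0 = -1/245, a_1 = -9/1715, a_2 = -66/12005, a_3 = -466/84035.
Write the denominator as Q(τ) = 1 + q1*τ. Requiring Q*f - P = O(τ^4) with deg P <= 2 kills the coefficients of τ^3..τ^3 in Q*f:
  τ^3: a_3 + q1*a_2 = 0, i.e. -466/84035 + (-66/12005)*q1 = 0.
Solving this linear system: q1 = -233/231.
The numerator is Q*f truncated at degree 2: P0 = a_0 = -1/245; P1 = a_1 + q1*a_0 = -64/56595; P2 = a_2 + q1*a_1 = -27/132055.

The Pade approximant has numerator coefficients [-1/245, -64/56595, -27/132055]; denominator coefficients [1, -233/231].


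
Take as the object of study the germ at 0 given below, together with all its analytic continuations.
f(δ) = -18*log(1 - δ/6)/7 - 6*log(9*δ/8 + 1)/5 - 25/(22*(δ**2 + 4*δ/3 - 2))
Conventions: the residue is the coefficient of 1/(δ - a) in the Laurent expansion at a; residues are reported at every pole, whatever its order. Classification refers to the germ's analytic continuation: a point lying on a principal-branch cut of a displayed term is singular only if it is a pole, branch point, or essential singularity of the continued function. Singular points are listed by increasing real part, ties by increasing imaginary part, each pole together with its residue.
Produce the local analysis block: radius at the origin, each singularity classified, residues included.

Denominator factor (δ**2 + 4*δ/3 - 2): discriminant 88/9, real irrational roots -2/3 + (1/3)*sqrt(22) and -2/3 - (1/3)*sqrt(22); poles of order 1, moduli -2/3 + (1/3)*sqrt(22) and 2/3 + (1/3)*sqrt(22).
Branch term (-18/7)*log(1 - δ/(6)): its argument vanishes at δ = 6, a logarithmic branch point, modulus 6.
Branch term (-6/5)*log(1 - δ/(-8/9)): its argument vanishes at δ = -8/9, a logarithmic branch point, modulus 8/9.
The radius of convergence is the smallest modulus among the singular points: 8/9.
The branch terms are analytic at -2/3 - (1/3)*sqrt(22) and contribute nothing to the residue; only the rational part matters.
The factor δ**2 + 4*δ/3 - 2 splits as (δ - a)(δ - a') with a = -2/3 - (1/3)*sqrt(22), a' = -2/3 + (1/3)*sqrt(22). At the order-1 pole a set g(δ) = (δ - a)*(rational part) = [-25/22] / (δ - a').
Simple pole: residue = g(a) at a = -2/3 - (1/3)*sqrt(22), which is (75/968)*sqrt(22).
The branch terms are analytic at -2/3 + (1/3)*sqrt(22) and contribute nothing to the residue; only the rational part matters.
The factor δ**2 + 4*δ/3 - 2 splits as (δ - a)(δ - a') with a = -2/3 + (1/3)*sqrt(22), a' = -2/3 - (1/3)*sqrt(22). At the order-1 pole a set g(δ) = (δ - a)*(rational part) = [-25/22] / (δ - a').
Simple pole: residue = g(a) at a = -2/3 + (1/3)*sqrt(22), which is -(75/968)*sqrt(22).
List the singular points by increasing real part (a conjugate pair: the negative imaginary part first).

Radius of convergence at 0: 8/9.
At -2/3 - (1/3)*sqrt(22): a pole of order 1; residue (75/968)*sqrt(22).
At -8/9: a logarithmic branch point.
At -2/3 + (1/3)*sqrt(22): a pole of order 1; residue -(75/968)*sqrt(22).
At 6: a logarithmic branch point.


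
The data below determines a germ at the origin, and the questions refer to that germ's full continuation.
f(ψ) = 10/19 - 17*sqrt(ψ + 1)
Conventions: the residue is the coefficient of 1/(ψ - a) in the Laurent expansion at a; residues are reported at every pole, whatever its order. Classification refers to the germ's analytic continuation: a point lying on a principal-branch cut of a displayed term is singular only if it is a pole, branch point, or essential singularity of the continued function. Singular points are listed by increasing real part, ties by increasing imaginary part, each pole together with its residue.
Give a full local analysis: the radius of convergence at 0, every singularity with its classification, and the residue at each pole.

Radius of convergence at 0: 1.
At -1: an algebraic (square-root) branch point.

Branch term (-17)*sqrt(1 - ψ/(-1)): its argument vanishes at ψ = -1, a square-root branch point, modulus 1.
The radius of convergence is the smallest modulus among the singular points: 1.


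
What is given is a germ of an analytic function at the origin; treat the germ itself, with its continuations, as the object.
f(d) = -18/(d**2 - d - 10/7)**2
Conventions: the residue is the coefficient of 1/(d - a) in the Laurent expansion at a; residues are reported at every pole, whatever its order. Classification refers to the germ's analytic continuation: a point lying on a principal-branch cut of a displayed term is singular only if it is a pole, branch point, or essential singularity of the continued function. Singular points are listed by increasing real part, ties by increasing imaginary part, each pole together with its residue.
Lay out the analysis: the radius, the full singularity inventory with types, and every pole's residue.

Radius of convergence at 0: -1/2 + (1/14)*sqrt(329).
At 1/2 - (1/14)*sqrt(329): a pole of order 2; residue -(252/2209)*sqrt(329).
At 1/2 + (1/14)*sqrt(329): a pole of order 2; residue (252/2209)*sqrt(329).

Denominator factor (d**2 - d - 10/7)^2: discriminant 47/7, real irrational roots 1/2 + (1/14)*sqrt(329) and 1/2 - (1/14)*sqrt(329); poles of order 2, moduli 1/2 + (1/14)*sqrt(329) and -1/2 + (1/14)*sqrt(329).
The radius of convergence is the smallest modulus among the singular points: -1/2 + (1/14)*sqrt(329).
The factor d**2 - d - 10/7 splits as (d - a)(d - a') with a = 1/2 - (1/14)*sqrt(329), a' = 1/2 + (1/14)*sqrt(329). At the order-2 pole a set g(d) = (d - a)^2*f(d) = [-18] / (d - a')^2.
Order-2 pole: residue = g'(a); g'(1/2 - (1/14)*sqrt(329)) = -(252/2209)*sqrt(329), so the residue is -(252/2209)*sqrt(329).
The factor d**2 - d - 10/7 splits as (d - a)(d - a') with a = 1/2 + (1/14)*sqrt(329), a' = 1/2 - (1/14)*sqrt(329). At the order-2 pole a set g(d) = (d - a)^2*f(d) = [-18] / (d - a')^2.
Order-2 pole: residue = g'(a); g'(1/2 + (1/14)*sqrt(329)) = (252/2209)*sqrt(329), so the residue is (252/2209)*sqrt(329).
List the singular points by increasing real part (a conjugate pair: the negative imaginary part first).


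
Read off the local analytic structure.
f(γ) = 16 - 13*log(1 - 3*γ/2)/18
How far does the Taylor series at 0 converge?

The radius of convergence is 2/3.

Branch term (-13/18)*log(1 - γ/(2/3)): its argument vanishes at γ = 2/3, a logarithmic branch point, modulus 2/3.
The radius of convergence is the smallest modulus among the singular points: 2/3.


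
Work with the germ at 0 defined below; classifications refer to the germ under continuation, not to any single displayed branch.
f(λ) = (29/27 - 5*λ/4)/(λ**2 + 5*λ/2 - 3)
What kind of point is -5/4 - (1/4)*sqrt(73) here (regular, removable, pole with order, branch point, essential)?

The denominator factor λ**2 + 5*λ/2 - 3 vanishes at -5/4 - (1/4)*sqrt(73) and appears to the power 1; the numerator there equals 1139/432 + (5/16)*sqrt(73), nonzero, and no other factor vanishes.
Hence a pole whose order is the multiplicity, 1.

The point is a pole of order 1.


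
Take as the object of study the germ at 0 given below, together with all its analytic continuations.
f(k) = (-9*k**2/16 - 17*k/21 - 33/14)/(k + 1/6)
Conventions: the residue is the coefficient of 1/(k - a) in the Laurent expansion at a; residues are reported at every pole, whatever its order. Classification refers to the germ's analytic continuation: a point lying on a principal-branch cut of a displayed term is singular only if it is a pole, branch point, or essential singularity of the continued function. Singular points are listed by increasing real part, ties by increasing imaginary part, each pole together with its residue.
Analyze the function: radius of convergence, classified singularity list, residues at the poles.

Denominator factor (k + 1/6): pole of order 1 at -1/6, modulus 1/6.
The radius of convergence is the smallest modulus among the singular points: 1/6.
At the order-1 pole -1/6 set g(k) = (k - (-1/6))*f(k) = -9*k**2/16 - 17*k/21 - 33/14.
Simple pole: residue = g(a) at a = -1/6, which is -1289/576.

Radius of convergence at 0: 1/6.
At -1/6: a pole of order 1; residue -1289/576.


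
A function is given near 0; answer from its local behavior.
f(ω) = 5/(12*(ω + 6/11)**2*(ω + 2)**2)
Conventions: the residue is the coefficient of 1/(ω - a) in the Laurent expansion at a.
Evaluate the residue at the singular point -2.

The residue is 6655/24576.

At the order-2 pole -2 set g(ω) = (ω - (-2))^2*f(ω) = 5/(12*(ω + 6/11)**2).
Order-2 pole: residue = g'(a); g'(-2) = 6655/24576, so the residue is 6655/24576.


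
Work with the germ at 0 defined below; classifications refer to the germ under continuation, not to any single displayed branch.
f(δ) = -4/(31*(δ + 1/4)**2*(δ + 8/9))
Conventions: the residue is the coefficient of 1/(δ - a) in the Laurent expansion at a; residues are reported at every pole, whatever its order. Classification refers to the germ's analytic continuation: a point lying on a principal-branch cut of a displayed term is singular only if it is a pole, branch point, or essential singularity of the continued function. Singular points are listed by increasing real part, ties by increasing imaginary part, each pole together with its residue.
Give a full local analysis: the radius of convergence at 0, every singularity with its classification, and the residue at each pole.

Denominator factor (δ + 8/9): pole of order 1 at -8/9, modulus 8/9.
Denominator factor (δ + 1/4)^2: pole of order 2 at -1/4, modulus 1/4.
The radius of convergence is the smallest modulus among the singular points: 1/4.
At the order-1 pole -8/9 set g(δ) = (δ - (-8/9))*f(δ) = -4/(31*(δ + 1/4)**2).
Simple pole: residue = g(a) at a = -8/9, which is -5184/16399.
At the order-2 pole -1/4 set g(δ) = (δ - (-1/4))^2*f(δ) = -4/(31*(δ + 8/9)).
Order-2 pole: residue = g'(a); g'(-1/4) = 5184/16399, so the residue is 5184/16399.
List the singular points by increasing real part (a conjugate pair: the negative imaginary part first).

Radius of convergence at 0: 1/4.
At -8/9: a pole of order 1; residue -5184/16399.
At -1/4: a pole of order 2; residue 5184/16399.


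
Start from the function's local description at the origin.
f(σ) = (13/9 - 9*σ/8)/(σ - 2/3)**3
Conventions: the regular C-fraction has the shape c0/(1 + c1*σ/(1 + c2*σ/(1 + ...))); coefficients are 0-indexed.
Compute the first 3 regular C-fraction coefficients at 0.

Taylor coefficients (expand at 0): a_0 = -39/8, a_1 = -1161/64, a_2 = -6237/128.
c0 = a_0 = -39/8. Peel one level at a time: if S = 1 + c*σ/S' with S'(0) = 1, then c is the σ-coefficient of S and S' = c*σ/(S - 1).
S_1 = c0/f = 1 + (-387/104)*σ + (41661/10816)*σ^2 + ...; c1 = -387/104.
S_2 = c1*σ/(S_1 - 1) = 1 + (4629/4472)*σ + ...; c2 = 4629/4472.

The regular C-fraction coefficients are [-39/8, -387/104, 4629/4472].


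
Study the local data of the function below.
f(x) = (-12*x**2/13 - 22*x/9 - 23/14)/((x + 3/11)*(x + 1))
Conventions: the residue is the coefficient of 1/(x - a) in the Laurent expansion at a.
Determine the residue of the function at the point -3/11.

The residue is -69029/48048.

At the order-1 pole -3/11 set g(x) = (x - (-3/11))*f(x) = (-12*x**2/13 - 22*x/9 - 23/14)/(x + 1).
Simple pole: residue = g(a) at a = -3/11, which is -69029/48048.


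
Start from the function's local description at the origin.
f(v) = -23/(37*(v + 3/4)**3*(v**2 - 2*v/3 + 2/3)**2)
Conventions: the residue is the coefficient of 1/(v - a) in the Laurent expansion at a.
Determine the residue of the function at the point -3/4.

At the order-3 pole -3/4 set g(v) = (v - (-3/4))^3*f(v) = -23/(37*(v**2 - 2*v/3 + 2/3)**2).
Order-3 pole: residue = g''(a)/2; g''(-3/4) = -2594488320/1755957877, so the residue is -1297244160/1755957877.

The residue is -1297244160/1755957877.


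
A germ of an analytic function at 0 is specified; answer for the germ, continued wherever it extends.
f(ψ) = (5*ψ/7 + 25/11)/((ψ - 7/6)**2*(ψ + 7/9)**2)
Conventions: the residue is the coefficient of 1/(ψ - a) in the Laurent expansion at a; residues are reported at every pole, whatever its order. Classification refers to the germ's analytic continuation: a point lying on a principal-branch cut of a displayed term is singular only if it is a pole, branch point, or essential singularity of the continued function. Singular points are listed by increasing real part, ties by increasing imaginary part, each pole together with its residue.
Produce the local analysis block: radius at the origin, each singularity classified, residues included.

Denominator factor (ψ - 7/6)^2: pole of order 2 at 7/6, modulus 7/6.
Denominator factor (ψ + 7/9)^2: pole of order 2 at -7/9, modulus 7/9.
The radius of convergence is the smallest modulus among the singular points: 7/9.
At the order-2 pole -7/9 set g(ψ) = (ψ - (-7/9))^2*f(ψ) = (5*ψ/7 + 25/11)/(ψ - 7/6)**2.
Order-2 pole: residue = g'(a); g'(-7/9) = 61884/94325, so the residue is 61884/94325.
At the order-2 pole 7/6 set g(ψ) = (ψ - (7/6))^2*f(ψ) = (5*ψ/7 + 25/11)/(ψ + 7/9)**2.
Order-2 pole: residue = g'(a); g'(7/6) = -61884/94325, so the residue is -61884/94325.
List the singular points by increasing real part (a conjugate pair: the negative imaginary part first).

Radius of convergence at 0: 7/9.
At -7/9: a pole of order 2; residue 61884/94325.
At 7/6: a pole of order 2; residue -61884/94325.


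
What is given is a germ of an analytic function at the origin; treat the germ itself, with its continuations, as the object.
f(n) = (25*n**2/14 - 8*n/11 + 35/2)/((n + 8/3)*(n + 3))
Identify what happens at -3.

The point is a pole of order 1.

The denominator factor n + 3 vanishes at -3 and appears to the power 1; the numerator there equals 2753/77, nonzero, and no other factor vanishes.
Hence a pole whose order is the multiplicity, 1.
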